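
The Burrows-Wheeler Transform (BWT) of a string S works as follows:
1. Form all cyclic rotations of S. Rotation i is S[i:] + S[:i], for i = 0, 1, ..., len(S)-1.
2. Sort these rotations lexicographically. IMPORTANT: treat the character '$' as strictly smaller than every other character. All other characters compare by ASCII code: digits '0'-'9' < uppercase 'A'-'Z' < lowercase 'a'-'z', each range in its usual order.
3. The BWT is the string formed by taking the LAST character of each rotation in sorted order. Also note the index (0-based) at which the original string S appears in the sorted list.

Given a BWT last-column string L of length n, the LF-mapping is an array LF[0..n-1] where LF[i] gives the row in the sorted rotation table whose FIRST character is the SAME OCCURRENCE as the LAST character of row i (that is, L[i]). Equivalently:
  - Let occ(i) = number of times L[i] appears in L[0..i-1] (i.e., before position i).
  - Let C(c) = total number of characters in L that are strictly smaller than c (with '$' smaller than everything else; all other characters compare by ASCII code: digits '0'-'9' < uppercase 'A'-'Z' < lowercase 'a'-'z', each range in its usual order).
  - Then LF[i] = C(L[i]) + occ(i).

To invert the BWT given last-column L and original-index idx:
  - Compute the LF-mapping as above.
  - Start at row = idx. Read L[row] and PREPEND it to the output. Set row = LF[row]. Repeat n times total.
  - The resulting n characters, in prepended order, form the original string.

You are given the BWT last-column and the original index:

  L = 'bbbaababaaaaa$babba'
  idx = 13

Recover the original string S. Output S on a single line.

LF mapping: 11 12 13 1 2 14 3 15 4 5 6 7 8 0 16 9 17 18 10
Walk LF starting at row 13, prepending L[row]:
  step 1: row=13, L[13]='$', prepend. Next row=LF[13]=0
  step 2: row=0, L[0]='b', prepend. Next row=LF[0]=11
  step 3: row=11, L[11]='a', prepend. Next row=LF[11]=7
  step 4: row=7, L[7]='b', prepend. Next row=LF[7]=15
  step 5: row=15, L[15]='a', prepend. Next row=LF[15]=9
  step 6: row=9, L[9]='a', prepend. Next row=LF[9]=5
  step 7: row=5, L[5]='b', prepend. Next row=LF[5]=14
  step 8: row=14, L[14]='b', prepend. Next row=LF[14]=16
  step 9: row=16, L[16]='b', prepend. Next row=LF[16]=17
  step 10: row=17, L[17]='b', prepend. Next row=LF[17]=18
  step 11: row=18, L[18]='a', prepend. Next row=LF[18]=10
  step 12: row=10, L[10]='a', prepend. Next row=LF[10]=6
  step 13: row=6, L[6]='a', prepend. Next row=LF[6]=3
  step 14: row=3, L[3]='a', prepend. Next row=LF[3]=1
  step 15: row=1, L[1]='b', prepend. Next row=LF[1]=12
  step 16: row=12, L[12]='a', prepend. Next row=LF[12]=8
  step 17: row=8, L[8]='a', prepend. Next row=LF[8]=4
  step 18: row=4, L[4]='a', prepend. Next row=LF[4]=2
  step 19: row=2, L[2]='b', prepend. Next row=LF[2]=13
Reversed output: baaabaaaabbbbaabab$

Answer: baaabaaaabbbbaabab$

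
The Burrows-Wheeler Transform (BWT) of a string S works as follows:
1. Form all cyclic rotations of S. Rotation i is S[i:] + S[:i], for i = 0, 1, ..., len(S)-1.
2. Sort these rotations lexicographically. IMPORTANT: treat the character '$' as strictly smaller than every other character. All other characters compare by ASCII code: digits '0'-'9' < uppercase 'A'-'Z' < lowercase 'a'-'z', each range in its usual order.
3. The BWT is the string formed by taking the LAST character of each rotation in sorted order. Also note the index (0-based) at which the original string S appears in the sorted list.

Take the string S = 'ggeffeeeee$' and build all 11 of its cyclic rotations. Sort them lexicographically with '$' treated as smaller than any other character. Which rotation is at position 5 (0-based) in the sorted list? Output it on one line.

Answer: eeeee$ggeff

Derivation:
All 11 rotations (rotation i = S[i:]+S[:i]):
  rot[0] = ggeffeeeee$
  rot[1] = geffeeeee$g
  rot[2] = effeeeee$gg
  rot[3] = ffeeeee$gge
  rot[4] = feeeee$ggef
  rot[5] = eeeee$ggeff
  rot[6] = eeee$ggeffe
  rot[7] = eee$ggeffee
  rot[8] = ee$ggeffeee
  rot[9] = e$ggeffeeee
  rot[10] = $ggeffeeeee
Sorted (with $ < everything):
  sorted[0] = $ggeffeeeee
  sorted[1] = e$ggeffeeee
  sorted[2] = ee$ggeffeee
  sorted[3] = eee$ggeffee
  sorted[4] = eeee$ggeffe
  sorted[5] = eeeee$ggeff
  sorted[6] = effeeeee$gg
  sorted[7] = feeeee$ggef
  sorted[8] = ffeeeee$gge
  sorted[9] = geffeeeee$g
  sorted[10] = ggeffeeeee$
sorted[5] = eeeee$ggeff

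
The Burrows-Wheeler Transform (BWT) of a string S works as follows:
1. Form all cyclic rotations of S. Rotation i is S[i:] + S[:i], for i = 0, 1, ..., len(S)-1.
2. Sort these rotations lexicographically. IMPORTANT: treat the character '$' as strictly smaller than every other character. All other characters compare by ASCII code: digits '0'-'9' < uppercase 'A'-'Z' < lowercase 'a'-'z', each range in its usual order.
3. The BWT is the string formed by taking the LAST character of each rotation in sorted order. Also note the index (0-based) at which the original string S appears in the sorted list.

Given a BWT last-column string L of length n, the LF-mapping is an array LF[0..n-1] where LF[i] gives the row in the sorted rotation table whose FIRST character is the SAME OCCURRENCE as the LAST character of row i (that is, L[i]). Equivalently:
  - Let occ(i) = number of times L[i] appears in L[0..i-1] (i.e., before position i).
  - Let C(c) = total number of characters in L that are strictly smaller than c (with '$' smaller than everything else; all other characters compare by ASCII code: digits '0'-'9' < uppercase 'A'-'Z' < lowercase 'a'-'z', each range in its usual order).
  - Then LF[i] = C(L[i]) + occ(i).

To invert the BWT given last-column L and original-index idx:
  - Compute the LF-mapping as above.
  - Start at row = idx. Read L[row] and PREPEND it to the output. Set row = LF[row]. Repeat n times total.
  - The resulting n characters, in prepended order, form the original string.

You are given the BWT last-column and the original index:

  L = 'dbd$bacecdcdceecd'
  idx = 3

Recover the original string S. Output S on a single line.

LF mapping: 9 2 10 0 3 1 4 14 5 11 6 12 7 15 16 8 13
Walk LF starting at row 3, prepending L[row]:
  step 1: row=3, L[3]='$', prepend. Next row=LF[3]=0
  step 2: row=0, L[0]='d', prepend. Next row=LF[0]=9
  step 3: row=9, L[9]='d', prepend. Next row=LF[9]=11
  step 4: row=11, L[11]='d', prepend. Next row=LF[11]=12
  step 5: row=12, L[12]='c', prepend. Next row=LF[12]=7
  step 6: row=7, L[7]='e', prepend. Next row=LF[7]=14
  step 7: row=14, L[14]='e', prepend. Next row=LF[14]=16
  step 8: row=16, L[16]='d', prepend. Next row=LF[16]=13
  step 9: row=13, L[13]='e', prepend. Next row=LF[13]=15
  step 10: row=15, L[15]='c', prepend. Next row=LF[15]=8
  step 11: row=8, L[8]='c', prepend. Next row=LF[8]=5
  step 12: row=5, L[5]='a', prepend. Next row=LF[5]=1
  step 13: row=1, L[1]='b', prepend. Next row=LF[1]=2
  step 14: row=2, L[2]='d', prepend. Next row=LF[2]=10
  step 15: row=10, L[10]='c', prepend. Next row=LF[10]=6
  step 16: row=6, L[6]='c', prepend. Next row=LF[6]=4
  step 17: row=4, L[4]='b', prepend. Next row=LF[4]=3
Reversed output: bccdbaccedeecddd$

Answer: bccdbaccedeecddd$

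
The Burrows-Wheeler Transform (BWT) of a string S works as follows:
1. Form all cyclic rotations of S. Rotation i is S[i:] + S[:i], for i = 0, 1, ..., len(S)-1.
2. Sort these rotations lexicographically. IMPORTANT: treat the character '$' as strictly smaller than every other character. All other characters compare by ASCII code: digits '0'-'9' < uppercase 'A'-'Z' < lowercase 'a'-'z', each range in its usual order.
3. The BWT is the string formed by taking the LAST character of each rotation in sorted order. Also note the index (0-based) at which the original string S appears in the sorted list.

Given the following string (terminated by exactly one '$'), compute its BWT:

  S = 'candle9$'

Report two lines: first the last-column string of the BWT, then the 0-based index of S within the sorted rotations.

Answer: 9ec$nlda
3

Derivation:
All 8 rotations (rotation i = S[i:]+S[:i]):
  rot[0] = candle9$
  rot[1] = andle9$c
  rot[2] = ndle9$ca
  rot[3] = dle9$can
  rot[4] = le9$cand
  rot[5] = e9$candl
  rot[6] = 9$candle
  rot[7] = $candle9
Sorted (with $ < everything):
  sorted[0] = $candle9  (last char: '9')
  sorted[1] = 9$candle  (last char: 'e')
  sorted[2] = andle9$c  (last char: 'c')
  sorted[3] = candle9$  (last char: '$')
  sorted[4] = dle9$can  (last char: 'n')
  sorted[5] = e9$candl  (last char: 'l')
  sorted[6] = le9$cand  (last char: 'd')
  sorted[7] = ndle9$ca  (last char: 'a')
Last column: 9ec$nlda
Original string S is at sorted index 3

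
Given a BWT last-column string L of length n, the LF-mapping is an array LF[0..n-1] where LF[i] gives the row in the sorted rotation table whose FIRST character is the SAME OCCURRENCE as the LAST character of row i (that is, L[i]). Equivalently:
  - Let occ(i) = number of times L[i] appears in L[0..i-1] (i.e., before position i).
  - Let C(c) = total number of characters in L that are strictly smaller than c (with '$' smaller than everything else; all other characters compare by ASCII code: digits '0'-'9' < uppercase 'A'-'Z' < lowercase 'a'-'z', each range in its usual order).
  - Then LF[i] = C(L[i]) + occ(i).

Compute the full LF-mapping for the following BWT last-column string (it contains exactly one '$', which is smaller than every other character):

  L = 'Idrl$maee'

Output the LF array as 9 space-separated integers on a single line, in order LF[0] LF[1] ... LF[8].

Char counts: '$':1, 'I':1, 'a':1, 'd':1, 'e':2, 'l':1, 'm':1, 'r':1
C (first-col start): C('$')=0, C('I')=1, C('a')=2, C('d')=3, C('e')=4, C('l')=6, C('m')=7, C('r')=8
L[0]='I': occ=0, LF[0]=C('I')+0=1+0=1
L[1]='d': occ=0, LF[1]=C('d')+0=3+0=3
L[2]='r': occ=0, LF[2]=C('r')+0=8+0=8
L[3]='l': occ=0, LF[3]=C('l')+0=6+0=6
L[4]='$': occ=0, LF[4]=C('$')+0=0+0=0
L[5]='m': occ=0, LF[5]=C('m')+0=7+0=7
L[6]='a': occ=0, LF[6]=C('a')+0=2+0=2
L[7]='e': occ=0, LF[7]=C('e')+0=4+0=4
L[8]='e': occ=1, LF[8]=C('e')+1=4+1=5

Answer: 1 3 8 6 0 7 2 4 5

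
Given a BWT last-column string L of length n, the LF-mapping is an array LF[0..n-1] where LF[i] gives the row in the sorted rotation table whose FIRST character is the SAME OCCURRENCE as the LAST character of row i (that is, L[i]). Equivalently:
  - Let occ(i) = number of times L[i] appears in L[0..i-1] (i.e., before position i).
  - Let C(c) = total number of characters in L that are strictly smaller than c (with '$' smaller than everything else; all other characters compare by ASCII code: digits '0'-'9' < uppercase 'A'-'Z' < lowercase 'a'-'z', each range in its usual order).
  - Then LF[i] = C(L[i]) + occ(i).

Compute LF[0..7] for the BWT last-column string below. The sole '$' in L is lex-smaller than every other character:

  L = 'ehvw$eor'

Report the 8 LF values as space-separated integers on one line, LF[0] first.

Answer: 1 3 6 7 0 2 4 5

Derivation:
Char counts: '$':1, 'e':2, 'h':1, 'o':1, 'r':1, 'v':1, 'w':1
C (first-col start): C('$')=0, C('e')=1, C('h')=3, C('o')=4, C('r')=5, C('v')=6, C('w')=7
L[0]='e': occ=0, LF[0]=C('e')+0=1+0=1
L[1]='h': occ=0, LF[1]=C('h')+0=3+0=3
L[2]='v': occ=0, LF[2]=C('v')+0=6+0=6
L[3]='w': occ=0, LF[3]=C('w')+0=7+0=7
L[4]='$': occ=0, LF[4]=C('$')+0=0+0=0
L[5]='e': occ=1, LF[5]=C('e')+1=1+1=2
L[6]='o': occ=0, LF[6]=C('o')+0=4+0=4
L[7]='r': occ=0, LF[7]=C('r')+0=5+0=5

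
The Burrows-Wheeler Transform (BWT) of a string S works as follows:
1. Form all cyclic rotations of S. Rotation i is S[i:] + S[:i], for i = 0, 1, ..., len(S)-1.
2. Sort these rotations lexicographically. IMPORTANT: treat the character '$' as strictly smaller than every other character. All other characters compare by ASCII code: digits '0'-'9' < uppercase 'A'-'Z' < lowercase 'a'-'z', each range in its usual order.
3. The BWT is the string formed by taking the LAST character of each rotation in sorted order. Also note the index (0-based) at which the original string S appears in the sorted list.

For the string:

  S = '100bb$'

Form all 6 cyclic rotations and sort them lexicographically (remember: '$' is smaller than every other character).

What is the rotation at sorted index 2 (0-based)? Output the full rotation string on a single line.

Answer: 0bb$10

Derivation:
All 6 rotations (rotation i = S[i:]+S[:i]):
  rot[0] = 100bb$
  rot[1] = 00bb$1
  rot[2] = 0bb$10
  rot[3] = bb$100
  rot[4] = b$100b
  rot[5] = $100bb
Sorted (with $ < everything):
  sorted[0] = $100bb
  sorted[1] = 00bb$1
  sorted[2] = 0bb$10
  sorted[3] = 100bb$
  sorted[4] = b$100b
  sorted[5] = bb$100
sorted[2] = 0bb$10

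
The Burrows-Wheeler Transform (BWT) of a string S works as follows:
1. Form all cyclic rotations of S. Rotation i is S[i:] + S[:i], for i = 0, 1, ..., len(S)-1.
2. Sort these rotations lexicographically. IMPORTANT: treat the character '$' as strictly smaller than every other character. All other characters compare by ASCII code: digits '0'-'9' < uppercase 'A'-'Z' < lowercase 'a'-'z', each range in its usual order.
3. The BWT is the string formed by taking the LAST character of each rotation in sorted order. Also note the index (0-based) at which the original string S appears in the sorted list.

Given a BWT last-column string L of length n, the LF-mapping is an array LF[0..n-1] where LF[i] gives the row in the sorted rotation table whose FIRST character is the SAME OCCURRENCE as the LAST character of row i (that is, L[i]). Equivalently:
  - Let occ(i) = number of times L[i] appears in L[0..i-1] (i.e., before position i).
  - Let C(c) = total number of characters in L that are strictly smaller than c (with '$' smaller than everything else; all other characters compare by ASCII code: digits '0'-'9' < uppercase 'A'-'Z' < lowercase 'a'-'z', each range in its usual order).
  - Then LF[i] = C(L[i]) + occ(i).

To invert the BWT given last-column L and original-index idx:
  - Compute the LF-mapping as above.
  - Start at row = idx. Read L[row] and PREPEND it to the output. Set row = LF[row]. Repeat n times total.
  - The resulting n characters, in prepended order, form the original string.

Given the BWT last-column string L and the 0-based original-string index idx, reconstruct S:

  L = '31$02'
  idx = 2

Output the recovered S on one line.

LF mapping: 4 2 0 1 3
Walk LF starting at row 2, prepending L[row]:
  step 1: row=2, L[2]='$', prepend. Next row=LF[2]=0
  step 2: row=0, L[0]='3', prepend. Next row=LF[0]=4
  step 3: row=4, L[4]='2', prepend. Next row=LF[4]=3
  step 4: row=3, L[3]='0', prepend. Next row=LF[3]=1
  step 5: row=1, L[1]='1', prepend. Next row=LF[1]=2
Reversed output: 1023$

Answer: 1023$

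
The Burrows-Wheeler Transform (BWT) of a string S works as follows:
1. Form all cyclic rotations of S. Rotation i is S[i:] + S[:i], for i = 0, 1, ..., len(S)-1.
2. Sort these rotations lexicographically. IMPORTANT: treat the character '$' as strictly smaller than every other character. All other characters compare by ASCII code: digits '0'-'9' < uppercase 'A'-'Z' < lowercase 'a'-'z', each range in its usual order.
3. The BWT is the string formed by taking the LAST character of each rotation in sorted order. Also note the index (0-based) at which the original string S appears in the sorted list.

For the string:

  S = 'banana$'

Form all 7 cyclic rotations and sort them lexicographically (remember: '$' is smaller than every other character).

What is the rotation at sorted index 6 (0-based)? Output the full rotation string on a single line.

All 7 rotations (rotation i = S[i:]+S[:i]):
  rot[0] = banana$
  rot[1] = anana$b
  rot[2] = nana$ba
  rot[3] = ana$ban
  rot[4] = na$bana
  rot[5] = a$banan
  rot[6] = $banana
Sorted (with $ < everything):
  sorted[0] = $banana
  sorted[1] = a$banan
  sorted[2] = ana$ban
  sorted[3] = anana$b
  sorted[4] = banana$
  sorted[5] = na$bana
  sorted[6] = nana$ba
sorted[6] = nana$ba

Answer: nana$ba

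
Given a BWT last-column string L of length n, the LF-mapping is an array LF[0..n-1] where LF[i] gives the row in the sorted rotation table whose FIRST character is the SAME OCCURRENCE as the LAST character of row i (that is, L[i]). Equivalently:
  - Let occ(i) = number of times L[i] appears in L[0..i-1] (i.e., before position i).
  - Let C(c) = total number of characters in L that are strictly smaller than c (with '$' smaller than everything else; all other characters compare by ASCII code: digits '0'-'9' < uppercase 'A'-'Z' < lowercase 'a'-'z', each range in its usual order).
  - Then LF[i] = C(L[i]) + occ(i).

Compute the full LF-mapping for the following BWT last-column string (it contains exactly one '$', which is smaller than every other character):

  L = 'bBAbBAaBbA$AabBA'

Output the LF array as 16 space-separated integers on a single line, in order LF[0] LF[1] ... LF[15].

Char counts: '$':1, 'A':5, 'B':4, 'a':2, 'b':4
C (first-col start): C('$')=0, C('A')=1, C('B')=6, C('a')=10, C('b')=12
L[0]='b': occ=0, LF[0]=C('b')+0=12+0=12
L[1]='B': occ=0, LF[1]=C('B')+0=6+0=6
L[2]='A': occ=0, LF[2]=C('A')+0=1+0=1
L[3]='b': occ=1, LF[3]=C('b')+1=12+1=13
L[4]='B': occ=1, LF[4]=C('B')+1=6+1=7
L[5]='A': occ=1, LF[5]=C('A')+1=1+1=2
L[6]='a': occ=0, LF[6]=C('a')+0=10+0=10
L[7]='B': occ=2, LF[7]=C('B')+2=6+2=8
L[8]='b': occ=2, LF[8]=C('b')+2=12+2=14
L[9]='A': occ=2, LF[9]=C('A')+2=1+2=3
L[10]='$': occ=0, LF[10]=C('$')+0=0+0=0
L[11]='A': occ=3, LF[11]=C('A')+3=1+3=4
L[12]='a': occ=1, LF[12]=C('a')+1=10+1=11
L[13]='b': occ=3, LF[13]=C('b')+3=12+3=15
L[14]='B': occ=3, LF[14]=C('B')+3=6+3=9
L[15]='A': occ=4, LF[15]=C('A')+4=1+4=5

Answer: 12 6 1 13 7 2 10 8 14 3 0 4 11 15 9 5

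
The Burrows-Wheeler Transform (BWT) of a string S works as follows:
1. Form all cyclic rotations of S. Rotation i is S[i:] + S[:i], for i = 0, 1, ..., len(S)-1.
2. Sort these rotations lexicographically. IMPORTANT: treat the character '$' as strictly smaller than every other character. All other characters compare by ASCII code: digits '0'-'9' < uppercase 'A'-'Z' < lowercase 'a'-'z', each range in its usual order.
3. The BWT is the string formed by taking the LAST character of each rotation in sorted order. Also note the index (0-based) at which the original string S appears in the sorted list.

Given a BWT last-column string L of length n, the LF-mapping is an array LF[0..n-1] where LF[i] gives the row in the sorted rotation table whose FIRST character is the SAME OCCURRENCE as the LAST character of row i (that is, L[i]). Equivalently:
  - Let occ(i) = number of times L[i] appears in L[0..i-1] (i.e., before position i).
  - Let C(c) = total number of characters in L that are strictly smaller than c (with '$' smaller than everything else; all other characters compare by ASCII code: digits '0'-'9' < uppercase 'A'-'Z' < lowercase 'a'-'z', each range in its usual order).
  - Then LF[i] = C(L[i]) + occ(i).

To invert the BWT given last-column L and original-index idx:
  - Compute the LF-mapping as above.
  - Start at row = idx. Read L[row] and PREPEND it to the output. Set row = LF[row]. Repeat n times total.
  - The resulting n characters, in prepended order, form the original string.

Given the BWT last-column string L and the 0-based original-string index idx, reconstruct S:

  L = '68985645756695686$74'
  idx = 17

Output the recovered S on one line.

Answer: 8845765666794968556$

Derivation:
LF mapping: 7 15 18 16 3 8 1 4 13 5 9 10 19 6 11 17 12 0 14 2
Walk LF starting at row 17, prepending L[row]:
  step 1: row=17, L[17]='$', prepend. Next row=LF[17]=0
  step 2: row=0, L[0]='6', prepend. Next row=LF[0]=7
  step 3: row=7, L[7]='5', prepend. Next row=LF[7]=4
  step 4: row=4, L[4]='5', prepend. Next row=LF[4]=3
  step 5: row=3, L[3]='8', prepend. Next row=LF[3]=16
  step 6: row=16, L[16]='6', prepend. Next row=LF[16]=12
  step 7: row=12, L[12]='9', prepend. Next row=LF[12]=19
  step 8: row=19, L[19]='4', prepend. Next row=LF[19]=2
  step 9: row=2, L[2]='9', prepend. Next row=LF[2]=18
  step 10: row=18, L[18]='7', prepend. Next row=LF[18]=14
  step 11: row=14, L[14]='6', prepend. Next row=LF[14]=11
  step 12: row=11, L[11]='6', prepend. Next row=LF[11]=10
  step 13: row=10, L[10]='6', prepend. Next row=LF[10]=9
  step 14: row=9, L[9]='5', prepend. Next row=LF[9]=5
  step 15: row=5, L[5]='6', prepend. Next row=LF[5]=8
  step 16: row=8, L[8]='7', prepend. Next row=LF[8]=13
  step 17: row=13, L[13]='5', prepend. Next row=LF[13]=6
  step 18: row=6, L[6]='4', prepend. Next row=LF[6]=1
  step 19: row=1, L[1]='8', prepend. Next row=LF[1]=15
  step 20: row=15, L[15]='8', prepend. Next row=LF[15]=17
Reversed output: 8845765666794968556$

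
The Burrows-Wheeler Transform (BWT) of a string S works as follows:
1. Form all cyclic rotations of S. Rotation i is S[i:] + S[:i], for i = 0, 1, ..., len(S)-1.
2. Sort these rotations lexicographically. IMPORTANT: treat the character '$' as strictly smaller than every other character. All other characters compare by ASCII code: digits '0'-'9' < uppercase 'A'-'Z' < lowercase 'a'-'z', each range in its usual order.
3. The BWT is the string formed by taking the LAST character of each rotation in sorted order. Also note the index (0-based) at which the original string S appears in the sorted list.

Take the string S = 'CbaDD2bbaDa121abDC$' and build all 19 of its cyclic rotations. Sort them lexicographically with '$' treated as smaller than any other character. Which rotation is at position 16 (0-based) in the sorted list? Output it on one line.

Answer: baDD2bbaDa121abDC$C

Derivation:
All 19 rotations (rotation i = S[i:]+S[:i]):
  rot[0] = CbaDD2bbaDa121abDC$
  rot[1] = baDD2bbaDa121abDC$C
  rot[2] = aDD2bbaDa121abDC$Cb
  rot[3] = DD2bbaDa121abDC$Cba
  rot[4] = D2bbaDa121abDC$CbaD
  rot[5] = 2bbaDa121abDC$CbaDD
  rot[6] = bbaDa121abDC$CbaDD2
  rot[7] = baDa121abDC$CbaDD2b
  rot[8] = aDa121abDC$CbaDD2bb
  rot[9] = Da121abDC$CbaDD2bba
  rot[10] = a121abDC$CbaDD2bbaD
  rot[11] = 121abDC$CbaDD2bbaDa
  rot[12] = 21abDC$CbaDD2bbaDa1
  rot[13] = 1abDC$CbaDD2bbaDa12
  rot[14] = abDC$CbaDD2bbaDa121
  rot[15] = bDC$CbaDD2bbaDa121a
  rot[16] = DC$CbaDD2bbaDa121ab
  rot[17] = C$CbaDD2bbaDa121abD
  rot[18] = $CbaDD2bbaDa121abDC
Sorted (with $ < everything):
  sorted[0] = $CbaDD2bbaDa121abDC
  sorted[1] = 121abDC$CbaDD2bbaDa
  sorted[2] = 1abDC$CbaDD2bbaDa12
  sorted[3] = 21abDC$CbaDD2bbaDa1
  sorted[4] = 2bbaDa121abDC$CbaDD
  sorted[5] = C$CbaDD2bbaDa121abD
  sorted[6] = CbaDD2bbaDa121abDC$
  sorted[7] = D2bbaDa121abDC$CbaD
  sorted[8] = DC$CbaDD2bbaDa121ab
  sorted[9] = DD2bbaDa121abDC$Cba
  sorted[10] = Da121abDC$CbaDD2bba
  sorted[11] = a121abDC$CbaDD2bbaD
  sorted[12] = aDD2bbaDa121abDC$Cb
  sorted[13] = aDa121abDC$CbaDD2bb
  sorted[14] = abDC$CbaDD2bbaDa121
  sorted[15] = bDC$CbaDD2bbaDa121a
  sorted[16] = baDD2bbaDa121abDC$C
  sorted[17] = baDa121abDC$CbaDD2b
  sorted[18] = bbaDa121abDC$CbaDD2
sorted[16] = baDD2bbaDa121abDC$C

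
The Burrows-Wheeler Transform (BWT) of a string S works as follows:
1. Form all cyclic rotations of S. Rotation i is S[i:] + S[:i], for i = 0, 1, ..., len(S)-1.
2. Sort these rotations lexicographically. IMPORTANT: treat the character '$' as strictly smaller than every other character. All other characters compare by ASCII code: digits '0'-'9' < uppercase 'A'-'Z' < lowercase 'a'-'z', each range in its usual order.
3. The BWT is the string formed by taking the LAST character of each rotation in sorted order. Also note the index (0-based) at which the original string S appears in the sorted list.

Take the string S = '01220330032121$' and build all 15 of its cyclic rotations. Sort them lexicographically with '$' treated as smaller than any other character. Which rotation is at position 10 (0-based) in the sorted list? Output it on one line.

Answer: 2121$0122033003

Derivation:
All 15 rotations (rotation i = S[i:]+S[:i]):
  rot[0] = 01220330032121$
  rot[1] = 1220330032121$0
  rot[2] = 220330032121$01
  rot[3] = 20330032121$012
  rot[4] = 0330032121$0122
  rot[5] = 330032121$01220
  rot[6] = 30032121$012203
  rot[7] = 0032121$0122033
  rot[8] = 032121$01220330
  rot[9] = 32121$012203300
  rot[10] = 2121$0122033003
  rot[11] = 121$01220330032
  rot[12] = 21$012203300321
  rot[13] = 1$0122033003212
  rot[14] = $01220330032121
Sorted (with $ < everything):
  sorted[0] = $01220330032121
  sorted[1] = 0032121$0122033
  sorted[2] = 01220330032121$
  sorted[3] = 032121$01220330
  sorted[4] = 0330032121$0122
  sorted[5] = 1$0122033003212
  sorted[6] = 121$01220330032
  sorted[7] = 1220330032121$0
  sorted[8] = 20330032121$012
  sorted[9] = 21$012203300321
  sorted[10] = 2121$0122033003
  sorted[11] = 220330032121$01
  sorted[12] = 30032121$012203
  sorted[13] = 32121$012203300
  sorted[14] = 330032121$01220
sorted[10] = 2121$0122033003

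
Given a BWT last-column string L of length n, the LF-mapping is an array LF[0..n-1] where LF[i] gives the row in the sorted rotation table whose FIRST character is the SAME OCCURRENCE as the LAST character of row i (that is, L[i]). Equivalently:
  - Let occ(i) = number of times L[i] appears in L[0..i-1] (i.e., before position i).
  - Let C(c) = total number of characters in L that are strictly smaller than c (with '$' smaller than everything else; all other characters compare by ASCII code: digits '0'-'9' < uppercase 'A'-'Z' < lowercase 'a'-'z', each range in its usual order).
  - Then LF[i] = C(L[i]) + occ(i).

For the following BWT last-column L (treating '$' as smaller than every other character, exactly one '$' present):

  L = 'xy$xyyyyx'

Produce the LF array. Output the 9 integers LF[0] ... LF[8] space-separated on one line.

Char counts: '$':1, 'x':3, 'y':5
C (first-col start): C('$')=0, C('x')=1, C('y')=4
L[0]='x': occ=0, LF[0]=C('x')+0=1+0=1
L[1]='y': occ=0, LF[1]=C('y')+0=4+0=4
L[2]='$': occ=0, LF[2]=C('$')+0=0+0=0
L[3]='x': occ=1, LF[3]=C('x')+1=1+1=2
L[4]='y': occ=1, LF[4]=C('y')+1=4+1=5
L[5]='y': occ=2, LF[5]=C('y')+2=4+2=6
L[6]='y': occ=3, LF[6]=C('y')+3=4+3=7
L[7]='y': occ=4, LF[7]=C('y')+4=4+4=8
L[8]='x': occ=2, LF[8]=C('x')+2=1+2=3

Answer: 1 4 0 2 5 6 7 8 3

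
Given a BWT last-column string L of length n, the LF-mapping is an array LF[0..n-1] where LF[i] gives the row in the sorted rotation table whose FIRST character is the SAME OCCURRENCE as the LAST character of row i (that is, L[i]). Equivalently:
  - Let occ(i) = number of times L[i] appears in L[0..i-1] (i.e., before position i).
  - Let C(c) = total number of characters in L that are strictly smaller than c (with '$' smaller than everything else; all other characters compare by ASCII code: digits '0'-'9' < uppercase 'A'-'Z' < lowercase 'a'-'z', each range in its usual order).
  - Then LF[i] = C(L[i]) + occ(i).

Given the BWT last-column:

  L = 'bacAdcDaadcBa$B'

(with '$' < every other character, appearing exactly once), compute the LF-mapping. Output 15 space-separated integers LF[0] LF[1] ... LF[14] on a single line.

Answer: 9 5 10 1 13 11 4 6 7 14 12 2 8 0 3

Derivation:
Char counts: '$':1, 'A':1, 'B':2, 'D':1, 'a':4, 'b':1, 'c':3, 'd':2
C (first-col start): C('$')=0, C('A')=1, C('B')=2, C('D')=4, C('a')=5, C('b')=9, C('c')=10, C('d')=13
L[0]='b': occ=0, LF[0]=C('b')+0=9+0=9
L[1]='a': occ=0, LF[1]=C('a')+0=5+0=5
L[2]='c': occ=0, LF[2]=C('c')+0=10+0=10
L[3]='A': occ=0, LF[3]=C('A')+0=1+0=1
L[4]='d': occ=0, LF[4]=C('d')+0=13+0=13
L[5]='c': occ=1, LF[5]=C('c')+1=10+1=11
L[6]='D': occ=0, LF[6]=C('D')+0=4+0=4
L[7]='a': occ=1, LF[7]=C('a')+1=5+1=6
L[8]='a': occ=2, LF[8]=C('a')+2=5+2=7
L[9]='d': occ=1, LF[9]=C('d')+1=13+1=14
L[10]='c': occ=2, LF[10]=C('c')+2=10+2=12
L[11]='B': occ=0, LF[11]=C('B')+0=2+0=2
L[12]='a': occ=3, LF[12]=C('a')+3=5+3=8
L[13]='$': occ=0, LF[13]=C('$')+0=0+0=0
L[14]='B': occ=1, LF[14]=C('B')+1=2+1=3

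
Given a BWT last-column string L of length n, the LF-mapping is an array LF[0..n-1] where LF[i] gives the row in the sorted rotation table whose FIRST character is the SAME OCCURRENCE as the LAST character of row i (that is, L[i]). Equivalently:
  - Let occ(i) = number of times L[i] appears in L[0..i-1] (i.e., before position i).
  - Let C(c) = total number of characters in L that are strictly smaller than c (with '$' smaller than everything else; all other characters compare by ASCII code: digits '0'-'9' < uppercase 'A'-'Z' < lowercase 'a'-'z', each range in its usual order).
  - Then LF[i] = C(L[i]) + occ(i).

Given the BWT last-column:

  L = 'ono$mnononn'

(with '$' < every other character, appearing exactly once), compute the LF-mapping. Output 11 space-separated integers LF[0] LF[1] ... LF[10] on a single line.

Answer: 7 2 8 0 1 3 9 4 10 5 6

Derivation:
Char counts: '$':1, 'm':1, 'n':5, 'o':4
C (first-col start): C('$')=0, C('m')=1, C('n')=2, C('o')=7
L[0]='o': occ=0, LF[0]=C('o')+0=7+0=7
L[1]='n': occ=0, LF[1]=C('n')+0=2+0=2
L[2]='o': occ=1, LF[2]=C('o')+1=7+1=8
L[3]='$': occ=0, LF[3]=C('$')+0=0+0=0
L[4]='m': occ=0, LF[4]=C('m')+0=1+0=1
L[5]='n': occ=1, LF[5]=C('n')+1=2+1=3
L[6]='o': occ=2, LF[6]=C('o')+2=7+2=9
L[7]='n': occ=2, LF[7]=C('n')+2=2+2=4
L[8]='o': occ=3, LF[8]=C('o')+3=7+3=10
L[9]='n': occ=3, LF[9]=C('n')+3=2+3=5
L[10]='n': occ=4, LF[10]=C('n')+4=2+4=6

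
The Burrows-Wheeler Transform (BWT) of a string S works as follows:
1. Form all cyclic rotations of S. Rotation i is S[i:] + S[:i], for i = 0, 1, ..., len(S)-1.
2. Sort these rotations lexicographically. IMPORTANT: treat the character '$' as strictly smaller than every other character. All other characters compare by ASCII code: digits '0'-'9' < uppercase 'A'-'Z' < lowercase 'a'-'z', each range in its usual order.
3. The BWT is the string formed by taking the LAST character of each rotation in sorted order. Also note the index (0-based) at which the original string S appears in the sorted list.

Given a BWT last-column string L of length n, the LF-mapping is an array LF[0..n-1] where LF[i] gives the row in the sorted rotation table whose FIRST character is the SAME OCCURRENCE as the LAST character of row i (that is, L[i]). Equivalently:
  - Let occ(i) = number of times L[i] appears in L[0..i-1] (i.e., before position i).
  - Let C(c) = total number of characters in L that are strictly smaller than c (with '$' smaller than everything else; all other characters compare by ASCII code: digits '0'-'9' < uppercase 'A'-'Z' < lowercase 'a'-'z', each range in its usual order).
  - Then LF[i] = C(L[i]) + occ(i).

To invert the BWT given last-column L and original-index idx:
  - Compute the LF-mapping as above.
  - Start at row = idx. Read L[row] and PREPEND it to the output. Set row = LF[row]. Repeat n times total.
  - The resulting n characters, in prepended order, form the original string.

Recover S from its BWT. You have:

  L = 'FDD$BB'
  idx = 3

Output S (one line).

LF mapping: 5 3 4 0 1 2
Walk LF starting at row 3, prepending L[row]:
  step 1: row=3, L[3]='$', prepend. Next row=LF[3]=0
  step 2: row=0, L[0]='F', prepend. Next row=LF[0]=5
  step 3: row=5, L[5]='B', prepend. Next row=LF[5]=2
  step 4: row=2, L[2]='D', prepend. Next row=LF[2]=4
  step 5: row=4, L[4]='B', prepend. Next row=LF[4]=1
  step 6: row=1, L[1]='D', prepend. Next row=LF[1]=3
Reversed output: DBDBF$

Answer: DBDBF$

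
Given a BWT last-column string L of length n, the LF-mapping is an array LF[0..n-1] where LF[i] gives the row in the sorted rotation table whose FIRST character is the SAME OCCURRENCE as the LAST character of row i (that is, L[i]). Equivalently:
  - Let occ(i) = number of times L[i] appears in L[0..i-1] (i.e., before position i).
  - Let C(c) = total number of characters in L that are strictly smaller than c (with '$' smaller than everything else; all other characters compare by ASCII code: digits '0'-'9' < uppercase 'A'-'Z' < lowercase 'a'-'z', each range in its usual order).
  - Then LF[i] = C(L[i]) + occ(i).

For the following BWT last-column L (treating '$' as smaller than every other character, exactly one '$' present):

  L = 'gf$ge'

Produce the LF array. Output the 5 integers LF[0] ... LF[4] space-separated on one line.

Answer: 3 2 0 4 1

Derivation:
Char counts: '$':1, 'e':1, 'f':1, 'g':2
C (first-col start): C('$')=0, C('e')=1, C('f')=2, C('g')=3
L[0]='g': occ=0, LF[0]=C('g')+0=3+0=3
L[1]='f': occ=0, LF[1]=C('f')+0=2+0=2
L[2]='$': occ=0, LF[2]=C('$')+0=0+0=0
L[3]='g': occ=1, LF[3]=C('g')+1=3+1=4
L[4]='e': occ=0, LF[4]=C('e')+0=1+0=1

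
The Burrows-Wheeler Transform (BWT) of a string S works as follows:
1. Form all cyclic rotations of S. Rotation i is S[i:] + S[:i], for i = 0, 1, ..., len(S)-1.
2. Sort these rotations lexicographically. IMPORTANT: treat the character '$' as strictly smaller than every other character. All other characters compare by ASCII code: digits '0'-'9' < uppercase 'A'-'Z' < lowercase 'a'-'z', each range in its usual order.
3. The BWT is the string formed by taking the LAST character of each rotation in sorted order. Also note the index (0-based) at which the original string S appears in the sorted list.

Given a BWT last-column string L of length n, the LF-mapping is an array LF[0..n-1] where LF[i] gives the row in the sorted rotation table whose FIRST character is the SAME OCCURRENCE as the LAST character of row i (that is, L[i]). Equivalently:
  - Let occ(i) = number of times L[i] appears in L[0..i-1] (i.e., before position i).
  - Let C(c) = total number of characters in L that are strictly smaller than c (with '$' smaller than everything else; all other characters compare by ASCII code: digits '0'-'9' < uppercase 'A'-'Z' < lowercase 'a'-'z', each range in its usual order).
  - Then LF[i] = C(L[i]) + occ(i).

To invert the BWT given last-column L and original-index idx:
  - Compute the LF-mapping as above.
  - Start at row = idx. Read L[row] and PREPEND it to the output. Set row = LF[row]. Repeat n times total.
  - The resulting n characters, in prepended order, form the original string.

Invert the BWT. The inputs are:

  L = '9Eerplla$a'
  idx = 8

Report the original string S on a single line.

Answer: paralleE9$

Derivation:
LF mapping: 1 2 5 9 8 6 7 3 0 4
Walk LF starting at row 8, prepending L[row]:
  step 1: row=8, L[8]='$', prepend. Next row=LF[8]=0
  step 2: row=0, L[0]='9', prepend. Next row=LF[0]=1
  step 3: row=1, L[1]='E', prepend. Next row=LF[1]=2
  step 4: row=2, L[2]='e', prepend. Next row=LF[2]=5
  step 5: row=5, L[5]='l', prepend. Next row=LF[5]=6
  step 6: row=6, L[6]='l', prepend. Next row=LF[6]=7
  step 7: row=7, L[7]='a', prepend. Next row=LF[7]=3
  step 8: row=3, L[3]='r', prepend. Next row=LF[3]=9
  step 9: row=9, L[9]='a', prepend. Next row=LF[9]=4
  step 10: row=4, L[4]='p', prepend. Next row=LF[4]=8
Reversed output: paralleE9$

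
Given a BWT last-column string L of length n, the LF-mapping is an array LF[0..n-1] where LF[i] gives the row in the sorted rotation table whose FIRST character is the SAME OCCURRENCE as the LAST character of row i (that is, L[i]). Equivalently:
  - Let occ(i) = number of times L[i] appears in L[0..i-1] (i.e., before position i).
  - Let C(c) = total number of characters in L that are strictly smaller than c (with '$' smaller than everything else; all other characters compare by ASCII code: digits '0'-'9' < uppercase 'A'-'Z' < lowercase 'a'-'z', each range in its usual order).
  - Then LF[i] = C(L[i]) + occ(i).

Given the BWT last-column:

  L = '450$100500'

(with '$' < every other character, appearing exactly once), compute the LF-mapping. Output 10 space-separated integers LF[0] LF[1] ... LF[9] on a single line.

Char counts: '$':1, '0':5, '1':1, '4':1, '5':2
C (first-col start): C('$')=0, C('0')=1, C('1')=6, C('4')=7, C('5')=8
L[0]='4': occ=0, LF[0]=C('4')+0=7+0=7
L[1]='5': occ=0, LF[1]=C('5')+0=8+0=8
L[2]='0': occ=0, LF[2]=C('0')+0=1+0=1
L[3]='$': occ=0, LF[3]=C('$')+0=0+0=0
L[4]='1': occ=0, LF[4]=C('1')+0=6+0=6
L[5]='0': occ=1, LF[5]=C('0')+1=1+1=2
L[6]='0': occ=2, LF[6]=C('0')+2=1+2=3
L[7]='5': occ=1, LF[7]=C('5')+1=8+1=9
L[8]='0': occ=3, LF[8]=C('0')+3=1+3=4
L[9]='0': occ=4, LF[9]=C('0')+4=1+4=5

Answer: 7 8 1 0 6 2 3 9 4 5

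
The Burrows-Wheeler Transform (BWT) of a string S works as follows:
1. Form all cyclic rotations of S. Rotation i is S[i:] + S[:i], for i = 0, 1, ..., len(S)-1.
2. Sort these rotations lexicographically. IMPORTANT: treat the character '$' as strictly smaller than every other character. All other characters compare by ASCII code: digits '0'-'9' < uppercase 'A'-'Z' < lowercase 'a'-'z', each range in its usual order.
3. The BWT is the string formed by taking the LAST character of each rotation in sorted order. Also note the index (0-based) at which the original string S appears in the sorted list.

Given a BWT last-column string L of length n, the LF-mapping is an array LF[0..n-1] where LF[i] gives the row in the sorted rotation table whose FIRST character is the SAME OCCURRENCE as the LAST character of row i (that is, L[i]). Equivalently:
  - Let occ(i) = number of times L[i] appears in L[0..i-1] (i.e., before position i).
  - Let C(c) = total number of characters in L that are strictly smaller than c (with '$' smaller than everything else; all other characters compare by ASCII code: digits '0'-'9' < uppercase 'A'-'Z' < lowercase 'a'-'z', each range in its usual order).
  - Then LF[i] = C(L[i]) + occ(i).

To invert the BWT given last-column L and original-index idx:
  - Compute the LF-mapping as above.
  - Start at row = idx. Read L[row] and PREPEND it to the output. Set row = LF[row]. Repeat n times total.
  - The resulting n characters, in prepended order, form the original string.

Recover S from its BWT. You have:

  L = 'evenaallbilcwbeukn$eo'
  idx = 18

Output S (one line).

LF mapping: 6 19 7 15 1 2 12 13 3 10 14 5 20 4 8 18 11 16 0 9 17
Walk LF starting at row 18, prepending L[row]:
  step 1: row=18, L[18]='$', prepend. Next row=LF[18]=0
  step 2: row=0, L[0]='e', prepend. Next row=LF[0]=6
  step 3: row=6, L[6]='l', prepend. Next row=LF[6]=12
  step 4: row=12, L[12]='w', prepend. Next row=LF[12]=20
  step 5: row=20, L[20]='o', prepend. Next row=LF[20]=17
  step 6: row=17, L[17]='n', prepend. Next row=LF[17]=16
  step 7: row=16, L[16]='k', prepend. Next row=LF[16]=11
  step 8: row=11, L[11]='c', prepend. Next row=LF[11]=5
  step 9: row=5, L[5]='a', prepend. Next row=LF[5]=2
  step 10: row=2, L[2]='e', prepend. Next row=LF[2]=7
  step 11: row=7, L[7]='l', prepend. Next row=LF[7]=13
  step 12: row=13, L[13]='b', prepend. Next row=LF[13]=4
  step 13: row=4, L[4]='a', prepend. Next row=LF[4]=1
  step 14: row=1, L[1]='v', prepend. Next row=LF[1]=19
  step 15: row=19, L[19]='e', prepend. Next row=LF[19]=9
  step 16: row=9, L[9]='i', prepend. Next row=LF[9]=10
  step 17: row=10, L[10]='l', prepend. Next row=LF[10]=14
  step 18: row=14, L[14]='e', prepend. Next row=LF[14]=8
  step 19: row=8, L[8]='b', prepend. Next row=LF[8]=3
  step 20: row=3, L[3]='n', prepend. Next row=LF[3]=15
  step 21: row=15, L[15]='u', prepend. Next row=LF[15]=18
Reversed output: unbelievableacknowle$

Answer: unbelievableacknowle$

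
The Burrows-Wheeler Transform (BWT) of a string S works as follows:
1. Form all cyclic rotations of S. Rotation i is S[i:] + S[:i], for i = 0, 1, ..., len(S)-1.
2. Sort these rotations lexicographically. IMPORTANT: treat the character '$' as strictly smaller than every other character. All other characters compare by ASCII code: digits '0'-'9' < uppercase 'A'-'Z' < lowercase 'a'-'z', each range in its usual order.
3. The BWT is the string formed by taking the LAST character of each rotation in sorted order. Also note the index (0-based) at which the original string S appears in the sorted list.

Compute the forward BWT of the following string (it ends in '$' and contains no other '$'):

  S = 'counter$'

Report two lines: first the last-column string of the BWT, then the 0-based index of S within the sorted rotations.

All 8 rotations (rotation i = S[i:]+S[:i]):
  rot[0] = counter$
  rot[1] = ounter$c
  rot[2] = unter$co
  rot[3] = nter$cou
  rot[4] = ter$coun
  rot[5] = er$count
  rot[6] = r$counte
  rot[7] = $counter
Sorted (with $ < everything):
  sorted[0] = $counter  (last char: 'r')
  sorted[1] = counter$  (last char: '$')
  sorted[2] = er$count  (last char: 't')
  sorted[3] = nter$cou  (last char: 'u')
  sorted[4] = ounter$c  (last char: 'c')
  sorted[5] = r$counte  (last char: 'e')
  sorted[6] = ter$coun  (last char: 'n')
  sorted[7] = unter$co  (last char: 'o')
Last column: r$tuceno
Original string S is at sorted index 1

Answer: r$tuceno
1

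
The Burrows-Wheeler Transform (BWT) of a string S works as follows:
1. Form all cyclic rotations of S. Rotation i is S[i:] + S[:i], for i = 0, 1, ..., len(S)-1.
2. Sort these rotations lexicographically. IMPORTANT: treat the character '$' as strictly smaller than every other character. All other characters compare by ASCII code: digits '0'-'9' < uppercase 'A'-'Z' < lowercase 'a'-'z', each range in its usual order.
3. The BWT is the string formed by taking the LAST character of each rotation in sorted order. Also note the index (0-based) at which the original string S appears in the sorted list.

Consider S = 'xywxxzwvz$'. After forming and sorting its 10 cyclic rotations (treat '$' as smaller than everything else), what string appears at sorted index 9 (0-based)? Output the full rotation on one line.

Answer: zwvz$xywxx

Derivation:
All 10 rotations (rotation i = S[i:]+S[:i]):
  rot[0] = xywxxzwvz$
  rot[1] = ywxxzwvz$x
  rot[2] = wxxzwvz$xy
  rot[3] = xxzwvz$xyw
  rot[4] = xzwvz$xywx
  rot[5] = zwvz$xywxx
  rot[6] = wvz$xywxxz
  rot[7] = vz$xywxxzw
  rot[8] = z$xywxxzwv
  rot[9] = $xywxxzwvz
Sorted (with $ < everything):
  sorted[0] = $xywxxzwvz
  sorted[1] = vz$xywxxzw
  sorted[2] = wvz$xywxxz
  sorted[3] = wxxzwvz$xy
  sorted[4] = xxzwvz$xyw
  sorted[5] = xywxxzwvz$
  sorted[6] = xzwvz$xywx
  sorted[7] = ywxxzwvz$x
  sorted[8] = z$xywxxzwv
  sorted[9] = zwvz$xywxx
sorted[9] = zwvz$xywxx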